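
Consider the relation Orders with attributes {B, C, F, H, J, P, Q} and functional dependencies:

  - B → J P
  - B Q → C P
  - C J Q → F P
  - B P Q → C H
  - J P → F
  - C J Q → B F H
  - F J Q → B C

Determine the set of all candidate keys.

BQ, CJQ, FJQ, JPQ

Attribute Q never appears on the right-hand side of any dependency, so Q must belong to every candidate key.
{Q}⁺ = {Q}, which is not all of the schema, so we must add further attributes.
{B, Q}⁺: B→JP adds J, P; BQ→CP adds C; CJQ→FP adds F; BPQ→CH adds H → {B, C, F, H, J, P, Q}. Minimal: {Q}⁺ = {Q}; {B}⁺ = {B, F, J, P} — none reach the full schema.
{C, J, Q}⁺: CJQ→FP adds F, P; CJQ→BFH adds B, H → {B, C, F, H, J, P, Q}. Minimal: {J, Q}⁺ = {J, Q}; {C, Q}⁺ = {C, Q}; {C, J}⁺ = {C, J} — none reach the full schema.
{F, J, Q}⁺: FJQ→BC adds B, C; B→JP adds P; BPQ→CH adds H → {B, C, F, H, J, P, Q}. Minimal: {J, Q}⁺ = {J, Q}; {F, Q}⁺ = {F, Q}; {F, J}⁺ = {F, J} — none reach the full schema.
{J, P, Q}⁺: JP→F adds F; FJQ→BC adds B, C; BPQ→CH adds H → {B, C, F, H, J, P, Q}. Minimal: {P, Q}⁺ = {P, Q}; {J, Q}⁺ = {J, Q}; {J, P}⁺ = {F, J, P} — none reach the full schema.
Any other superkey contains one of these as a subset, so there are no further candidate keys.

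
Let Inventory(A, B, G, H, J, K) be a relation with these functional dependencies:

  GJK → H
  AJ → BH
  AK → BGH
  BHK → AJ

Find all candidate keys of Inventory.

{A, K}, {B, H, K}, {B, G, J, K}

Attribute K never appears on the right-hand side of any dependency, so K must belong to every candidate key.
{K}⁺ = {K}, which is not all of the schema, so we must add further attributes.
{A, K}⁺: AK→BGH adds B, G, H; BHK→AJ adds J → {A, B, G, H, J, K}. Minimal: {K}⁺ = {K}; {A}⁺ = {A} — none reach the full schema.
{B, H, K}⁺: BHK→AJ adds A, J; AK→BGH adds G → {A, B, G, H, J, K}. Minimal: {H, K}⁺ = {H, K}; {B, K}⁺ = {B, K}; {B, H}⁺ = {B, H} — none reach the full schema.
{B, G, J, K}⁺: GJK→H adds H; BHK→AJ adds A → {A, B, G, H, J, K}. Minimal: {G, J, K}⁺ = {G, H, J, K}; {B, J, K}⁺ = {B, J, K}; {B, G, K}⁺ = {B, G, K}; … — none reach the full schema.
Any other superkey contains one of these as a subset, so there are no further candidate keys.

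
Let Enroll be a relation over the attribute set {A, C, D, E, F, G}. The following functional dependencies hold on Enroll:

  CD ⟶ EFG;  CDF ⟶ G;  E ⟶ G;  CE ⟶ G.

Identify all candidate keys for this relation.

Attributes A, C, D never appear on any right-hand side, so every candidate key must contain {A, C, D}.
{A, C, D}⁺ = {A, C, D, E, F, G}, which is all of the schema, so {A, C, D} is the only candidate key.

ACD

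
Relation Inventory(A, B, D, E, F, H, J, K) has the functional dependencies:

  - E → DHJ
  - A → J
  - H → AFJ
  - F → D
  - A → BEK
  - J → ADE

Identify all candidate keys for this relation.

{A}, {E}, {H}, {J}

{A}⁺: A→J adds J; A→BEK adds B, E, K; J→ADE adds D; E→DHJ adds H; H→AFJ adds F → {A, B, D, E, F, H, J, K}.
{E}⁺: E→DHJ adds D, H, J; H→AFJ adds A, F; A→BEK adds B, K → {A, B, D, E, F, H, J, K}.
{H}⁺: H→AFJ adds A, F, J; F→D adds D; A→BEK adds B, E, K → {A, B, D, E, F, H, J, K}.
{J}⁺: J→ADE adds A, D, E; E→DHJ adds H; H→AFJ adds F; A→BEK adds B, K → {A, B, D, E, F, H, J, K}.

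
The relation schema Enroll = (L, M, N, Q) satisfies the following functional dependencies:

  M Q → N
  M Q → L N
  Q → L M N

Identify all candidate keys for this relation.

Attribute Q never appears on the right-hand side of any dependency, so Q must belong to every candidate key.
{Q}⁺ = {L, M, N, Q}, which is all of the schema, so {Q} is the only candidate key.

{Q}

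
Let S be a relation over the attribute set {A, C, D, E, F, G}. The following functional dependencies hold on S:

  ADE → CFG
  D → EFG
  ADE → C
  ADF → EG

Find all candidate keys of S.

AD

Attributes A, D never appear on any right-hand side, so every candidate key must contain {A, D}.
{A, D}⁺ = {A, C, D, E, F, G}, which is all of the schema, so {A, D} is the only candidate key.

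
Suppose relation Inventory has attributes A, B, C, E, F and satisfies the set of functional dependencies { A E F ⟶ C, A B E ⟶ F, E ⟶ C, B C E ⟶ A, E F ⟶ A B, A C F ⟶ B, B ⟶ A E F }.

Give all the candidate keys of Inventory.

{B}, {E, F}, {A, C, F}

{B}⁺: B→AEF adds A, E, F; AEF→C adds C → {A, B, C, E, F}.
{E, F}⁺: E→C adds C; EF→AB adds A, B → {A, B, C, E, F}. Minimal: {F}⁺ = {F}; {E}⁺ = {C, E} — none reach the full schema.
{A, C, F}⁺: ACF→B adds B; B→AEF adds E → {A, B, C, E, F}. Minimal: {C, F}⁺ = {C, F}; {A, F}⁺ = {A, F}; {A, C}⁺ = {A, C} — none reach the full schema.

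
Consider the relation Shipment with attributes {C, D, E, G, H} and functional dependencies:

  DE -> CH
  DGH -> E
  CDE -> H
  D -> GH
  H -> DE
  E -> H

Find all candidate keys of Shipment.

{D}⁺: D→GH adds G, H; H→DE adds E; DE→CH adds C → {C, D, E, G, H}.
{E}⁺: E→H adds H; H→DE adds D; DE→CH adds C; D→GH adds G → {C, D, E, G, H}.
{H}⁺: H→DE adds D, E; DE→CH adds C; D→GH adds G → {C, D, E, G, H}.

D; E; H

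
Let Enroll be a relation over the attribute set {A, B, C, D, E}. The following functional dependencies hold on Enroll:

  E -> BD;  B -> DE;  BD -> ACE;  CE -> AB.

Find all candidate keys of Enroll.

(B), (E)

{B}⁺: B→DE adds D, E; BD→ACE adds A, C → {A, B, C, D, E}.
{E}⁺: E→BD adds B, D; BD→ACE adds A, C → {A, B, C, D, E}.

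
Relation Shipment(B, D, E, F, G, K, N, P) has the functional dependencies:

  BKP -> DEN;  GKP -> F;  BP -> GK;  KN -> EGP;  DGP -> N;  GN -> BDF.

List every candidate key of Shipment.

{B, P}⁺: BP→GK adds G, K; BKP→DEN adds D, E, N; GKP→F adds F → {B, D, E, F, G, K, N, P}. Minimal: {P}⁺ = {P}; {B}⁺ = {B} — none reach the full schema.
{K, N}⁺: KN→EGP adds E, G, P; GN→BDF adds B, D, F → {B, D, E, F, G, K, N, P}. Minimal: {N}⁺ = {N}; {K}⁺ = {K} — none reach the full schema.
{D, G, P}⁺: DGP→N adds N; GN→BDF adds B, F; BP→GK adds K; KN→EGP adds E → {B, D, E, F, G, K, N, P}. Minimal: {G, P}⁺ = {G, P}; {D, P}⁺ = {D, P}; {D, G}⁺ = {D, G} — none reach the full schema.
{G, N, P}⁺: GN→BDF adds B, D, F; BP→GK adds K; KN→EGP adds E → {B, D, E, F, G, K, N, P}. Minimal: {N, P}⁺ = {N, P}; {G, P}⁺ = {G, P}; {G, N}⁺ = {B, D, F, G, N} — none reach the full schema.
Any other superkey contains one of these as a subset, so there are no further candidate keys.

{B, P}; {K, N}; {D, G, P}; {G, N, P}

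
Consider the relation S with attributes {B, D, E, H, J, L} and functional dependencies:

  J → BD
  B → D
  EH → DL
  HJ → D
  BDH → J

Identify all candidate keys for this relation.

BEH, EHJ

{B, E, H}⁺: B→D adds D; EH→DL adds L; BDH→J adds J → {B, D, E, H, J, L}. Minimal: {E, H}⁺ = {D, E, H, L}; {B, H}⁺ = {B, D, H, J}; {B, E}⁺ = {B, D, E} — none reach the full schema.
{E, H, J}⁺: J→BD adds B, D; EH→DL adds L → {B, D, E, H, J, L}. Minimal: {H, J}⁺ = {B, D, H, J}; {E, J}⁺ = {B, D, E, J}; {E, H}⁺ = {D, E, H, L} — none reach the full schema.
Any other superkey contains one of these as a subset, so there are no further candidate keys.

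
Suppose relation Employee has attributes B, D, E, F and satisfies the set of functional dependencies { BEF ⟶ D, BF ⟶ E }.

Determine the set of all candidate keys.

BF

Attributes B, F never appear on any right-hand side, so every candidate key must contain {B, F}.
{B, F}⁺ = {B, D, E, F}, which is all of the schema, so {B, F} is the only candidate key.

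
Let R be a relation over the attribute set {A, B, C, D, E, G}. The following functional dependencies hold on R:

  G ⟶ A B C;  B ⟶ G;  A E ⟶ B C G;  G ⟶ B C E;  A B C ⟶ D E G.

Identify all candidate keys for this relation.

{B}⁺: B→G adds G; G→BCE adds C, E; G→ABC adds A; ABC→DEG adds D → {A, B, C, D, E, G}.
{G}⁺: G→ABC adds A, B, C; G→BCE adds E; ABC→DEG adds D → {A, B, C, D, E, G}.
{A, E}⁺: AE→BCG adds B, C, G; ABC→DEG adds D → {A, B, C, D, E, G}.
Any other superkey contains one of these as a subset, so there are no further candidate keys.

B, G, AE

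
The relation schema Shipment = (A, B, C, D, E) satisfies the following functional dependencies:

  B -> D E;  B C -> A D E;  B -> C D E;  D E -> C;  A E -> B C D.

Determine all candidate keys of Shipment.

{B}⁺: B→DE adds D, E; B→CDE adds C; BC→ADE adds A → {A, B, C, D, E}.
{A, E}⁺: AE→BCD adds B, C, D → {A, B, C, D, E}.

{B}, {A, E}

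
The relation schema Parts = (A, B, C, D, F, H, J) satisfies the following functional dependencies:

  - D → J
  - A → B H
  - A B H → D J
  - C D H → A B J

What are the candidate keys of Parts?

{A, C, F}⁺: A→BH adds B, H; ABH→DJ adds D, J → {A, B, C, D, F, H, J}.
{C, D, F, H}⁺: D→J adds J; CDH→ABJ adds A, B → {A, B, C, D, F, H, J}.

{A, C, F}, {C, D, F, H}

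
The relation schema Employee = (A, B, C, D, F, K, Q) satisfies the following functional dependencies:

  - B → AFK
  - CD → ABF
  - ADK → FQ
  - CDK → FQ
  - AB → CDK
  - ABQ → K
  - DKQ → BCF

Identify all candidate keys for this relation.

{B}⁺: B→AFK adds A, F, K; AB→CDK adds C, D; ADK→FQ adds Q → {A, B, C, D, F, K, Q}.
{C, D}⁺: CD→ABF adds A, B, F; AB→CDK adds K; ADK→FQ adds Q → {A, B, C, D, F, K, Q}. Minimal: {D}⁺ = {D}; {C}⁺ = {C} — none reach the full schema.
{A, D, K}⁺: ADK→FQ adds F, Q; DKQ→BCF adds B, C → {A, B, C, D, F, K, Q}. Minimal: {D, K}⁺ = {D, K}; {A, K}⁺ = {A, K}; {A, D}⁺ = {A, D} — none reach the full schema.
{D, K, Q}⁺: DKQ→BCF adds B, C, F; B→AFK adds A → {A, B, C, D, F, K, Q}. Minimal: {K, Q}⁺ = {K, Q}; {D, Q}⁺ = {D, Q}; {D, K}⁺ = {D, K} — none reach the full schema.
Any other superkey contains one of these as a subset, so there are no further candidate keys.

(B); (C, D); (A, D, K); (D, K, Q)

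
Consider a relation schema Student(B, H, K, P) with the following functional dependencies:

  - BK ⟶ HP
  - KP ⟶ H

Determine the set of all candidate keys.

Attributes B, K never appear on any right-hand side, so every candidate key must contain {B, K}.
{B, K}⁺ = {B, H, K, P}, which is all of the schema, so {B, K} is the only candidate key.

BK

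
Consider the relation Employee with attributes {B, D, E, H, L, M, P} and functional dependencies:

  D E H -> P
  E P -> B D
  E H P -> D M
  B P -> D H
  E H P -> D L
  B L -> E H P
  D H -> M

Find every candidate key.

{B, L}; {E, P}; {D, E, H}

{B, L}⁺: BL→EHP adds E, H, P; EP→BD adds D; EHP→DM adds M → {B, D, E, H, L, M, P}.
{E, P}⁺: EP→BD adds B, D; BP→DH adds H; EHP→DL adds L; DH→M adds M → {B, D, E, H, L, M, P}.
{D, E, H}⁺: DEH→P adds P; EP→BD adds B; EHP→DM adds M; EHP→DL adds L → {B, D, E, H, L, M, P}.
Any other superkey contains one of these as a subset, so there are no further candidate keys.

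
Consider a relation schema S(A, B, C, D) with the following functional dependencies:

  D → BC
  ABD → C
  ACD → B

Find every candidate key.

{A, D}

Attributes A, D never appear on any right-hand side, so every candidate key must contain {A, D}.
{A, D}⁺ = {A, B, C, D}, which is all of the schema, so {A, D} is the only candidate key.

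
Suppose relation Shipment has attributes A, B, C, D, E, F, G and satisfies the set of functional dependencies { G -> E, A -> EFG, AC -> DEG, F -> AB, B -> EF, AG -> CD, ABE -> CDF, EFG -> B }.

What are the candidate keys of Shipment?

{A}⁺: A→EFG adds E, F, G; F→AB adds B; AG→CD adds C, D → {A, B, C, D, E, F, G}.
{B}⁺: B→EF adds E, F; F→AB adds A; ABE→CDF adds C, D; A→EFG adds G → {A, B, C, D, E, F, G}.
{F}⁺: F→AB adds A, B; B→EF adds E; ABE→CDF adds C, D; A→EFG adds G → {A, B, C, D, E, F, G}.
Any other superkey contains one of these as a subset, so there are no further candidate keys.

(A), (B), (F)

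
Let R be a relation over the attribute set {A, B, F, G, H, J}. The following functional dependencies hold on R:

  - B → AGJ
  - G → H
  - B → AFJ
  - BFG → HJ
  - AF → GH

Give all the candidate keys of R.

Attribute B never appears on the right-hand side of any dependency, so B must belong to every candidate key.
{B}⁺ = {A, B, F, G, H, J}, which is all of the schema, so {B} is the only candidate key.

B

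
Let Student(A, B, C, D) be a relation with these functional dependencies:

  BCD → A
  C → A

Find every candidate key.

Attributes B, C, D never appear on any right-hand side, so every candidate key must contain {B, C, D}.
{B, C, D}⁺ = {A, B, C, D}, which is all of the schema, so {B, C, D} is the only candidate key.

{B, C, D}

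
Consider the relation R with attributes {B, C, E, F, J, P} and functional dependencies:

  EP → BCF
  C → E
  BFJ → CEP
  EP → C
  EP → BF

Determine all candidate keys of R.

Attribute J never appears on the right-hand side of any dependency, so J must belong to every candidate key.
{J}⁺ = {J}, which is not all of the schema, so we must add further attributes.
{B, F, J}⁺: BFJ→CEP adds C, E, P → {B, C, E, F, J, P}.
{C, J, P}⁺: C→E adds E; EP→BF adds B, F → {B, C, E, F, J, P}.
{E, J, P}⁺: EP→BCF adds B, C, F → {B, C, E, F, J, P}.
Any other superkey contains one of these as a subset, so there are no further candidate keys.

BFJ, CJP, EJP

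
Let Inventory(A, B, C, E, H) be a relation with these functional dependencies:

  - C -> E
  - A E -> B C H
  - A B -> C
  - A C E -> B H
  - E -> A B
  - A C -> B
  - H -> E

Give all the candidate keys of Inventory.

(C), (E), (H), (A, B)

{C}⁺: C→E adds E; E→AB adds A, B; AE→BCH adds H → {A, B, C, E, H}.
{E}⁺: E→AB adds A, B; AE→BCH adds C, H → {A, B, C, E, H}.
{H}⁺: H→E adds E; E→AB adds A, B; AE→BCH adds C → {A, B, C, E, H}.
{A, B}⁺: AB→C adds C; C→E adds E; AE→BCH adds H → {A, B, C, E, H}.
Any other superkey contains one of these as a subset, so there are no further candidate keys.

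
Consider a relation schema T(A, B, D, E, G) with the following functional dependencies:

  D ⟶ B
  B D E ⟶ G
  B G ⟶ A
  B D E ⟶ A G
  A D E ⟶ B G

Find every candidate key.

DE

{D, E}⁺: D→B adds B; BDE→G adds G; BG→A adds A → {A, B, D, E, G}. Minimal: {E}⁺ = {E}; {D}⁺ = {B, D} — none reach the full schema.
No other minimal superkey exists.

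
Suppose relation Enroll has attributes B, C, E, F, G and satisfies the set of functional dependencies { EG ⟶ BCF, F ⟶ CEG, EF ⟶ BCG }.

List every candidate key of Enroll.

{F}⁺: F→CEG adds C, E, G; EF→BCG adds B → {B, C, E, F, G}.
{E, G}⁺: EG→BCF adds B, C, F → {B, C, E, F, G}. Minimal: {G}⁺ = {G}; {E}⁺ = {E} — none reach the full schema.
Any other superkey contains one of these as a subset, so there are no further candidate keys.

{F}, {E, G}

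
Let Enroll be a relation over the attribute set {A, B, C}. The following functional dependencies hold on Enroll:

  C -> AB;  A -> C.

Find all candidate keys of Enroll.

(A), (C)

{A}⁺: A→C adds C; C→AB adds B → {A, B, C}.
{C}⁺: C→AB adds A, B → {A, B, C}.
Any other superkey contains one of these as a subset, so there are no further candidate keys.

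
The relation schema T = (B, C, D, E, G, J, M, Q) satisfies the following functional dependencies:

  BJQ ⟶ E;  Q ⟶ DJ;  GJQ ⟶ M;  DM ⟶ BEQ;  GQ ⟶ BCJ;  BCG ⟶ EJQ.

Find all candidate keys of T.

Attribute G never appears on the right-hand side of any dependency, so G must belong to every candidate key.
{G}⁺ = {G}, which is not all of the schema, so we must add further attributes.
{G, Q}⁺: Q→DJ adds D, J; GJQ→M adds M; DM→BEQ adds B, E; GQ→BCJ adds C → {B, C, D, E, G, J, M, Q}.
{B, C, G}⁺: BCG→EJQ adds E, J, Q; Q→DJ adds D; GJQ→M adds M → {B, C, D, E, G, J, M, Q}.
{D, G, M}⁺: DM→BEQ adds B, E, Q; GQ→BCJ adds C, J → {B, C, D, E, G, J, M, Q}.

{G, Q}, {B, C, G}, {D, G, M}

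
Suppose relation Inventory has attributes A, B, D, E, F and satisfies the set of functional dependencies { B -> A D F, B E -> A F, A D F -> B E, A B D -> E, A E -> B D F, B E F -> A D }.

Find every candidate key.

(B), (A, E), (A, D, F)

{B}⁺: B→ADF adds A, D, F; ADF→BE adds E → {A, B, D, E, F}.
{A, E}⁺: AE→BDF adds B, D, F → {A, B, D, E, F}. Minimal: {E}⁺ = {E}; {A}⁺ = {A} — none reach the full schema.
{A, D, F}⁺: ADF→BE adds B, E → {A, B, D, E, F}. Minimal: {D, F}⁺ = {D, F}; {A, F}⁺ = {A, F}; {A, D}⁺ = {A, D} — none reach the full schema.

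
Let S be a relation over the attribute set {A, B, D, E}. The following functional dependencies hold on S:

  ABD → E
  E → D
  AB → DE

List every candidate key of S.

AB

{A, B}⁺: AB→DE adds D, E → {A, B, D, E}.
No other minimal superkey exists.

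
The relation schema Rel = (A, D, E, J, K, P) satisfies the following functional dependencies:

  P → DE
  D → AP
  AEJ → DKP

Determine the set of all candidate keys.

DJ, JP, AEJ

{D, J}⁺: D→AP adds A, P; P→DE adds E; AEJ→DKP adds K → {A, D, E, J, K, P}.
{J, P}⁺: P→DE adds D, E; D→AP adds A; AEJ→DKP adds K → {A, D, E, J, K, P}.
{A, E, J}⁺: AEJ→DKP adds D, K, P → {A, D, E, J, K, P}.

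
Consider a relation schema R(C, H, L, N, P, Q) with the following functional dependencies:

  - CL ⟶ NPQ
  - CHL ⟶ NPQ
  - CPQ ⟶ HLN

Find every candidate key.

(C, L); (C, P, Q)

Attribute C never appears on the right-hand side of any dependency, so C must belong to every candidate key.
{C}⁺ = {C}, which is not all of the schema, so we must add further attributes.
{C, L}⁺: CL→NPQ adds N, P, Q; CPQ→HLN adds H → {C, H, L, N, P, Q}. Minimal: {L}⁺ = {L}; {C}⁺ = {C} — none reach the full schema.
{C, P, Q}⁺: CPQ→HLN adds H, L, N → {C, H, L, N, P, Q}. Minimal: {P, Q}⁺ = {P, Q}; {C, Q}⁺ = {C, Q}; {C, P}⁺ = {C, P} — none reach the full schema.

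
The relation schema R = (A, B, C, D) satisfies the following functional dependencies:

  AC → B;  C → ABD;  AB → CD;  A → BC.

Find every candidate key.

{A}⁺: A→BC adds B, C; C→ABD adds D → {A, B, C, D}.
{C}⁺: C→ABD adds A, B, D → {A, B, C, D}.

{A}, {C}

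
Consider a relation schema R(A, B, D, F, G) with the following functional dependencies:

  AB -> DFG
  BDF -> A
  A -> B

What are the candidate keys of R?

{A}⁺: A→B adds B; AB→DFG adds D, F, G → {A, B, D, F, G}.
{B, D, F}⁺: BDF→A adds A; AB→DFG adds G → {A, B, D, F, G}.
Any other superkey contains one of these as a subset, so there are no further candidate keys.

{A}, {B, D, F}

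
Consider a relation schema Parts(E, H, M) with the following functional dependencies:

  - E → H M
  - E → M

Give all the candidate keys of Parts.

{E}

{E}⁺: E→HM adds H, M → {E, H, M}.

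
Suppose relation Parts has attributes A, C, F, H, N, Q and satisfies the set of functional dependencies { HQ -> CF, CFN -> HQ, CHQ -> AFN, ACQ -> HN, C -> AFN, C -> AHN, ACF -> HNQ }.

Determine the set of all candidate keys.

{C}⁺: C→AFN adds A, F, N; C→AHN adds H; ACF→HNQ adds Q → {A, C, F, H, N, Q}.
{H, Q}⁺: HQ→CF adds C, F; CHQ→AFN adds A, N → {A, C, F, H, N, Q}. Minimal: {Q}⁺ = {Q}; {H}⁺ = {H} — none reach the full schema.

(C), (H, Q)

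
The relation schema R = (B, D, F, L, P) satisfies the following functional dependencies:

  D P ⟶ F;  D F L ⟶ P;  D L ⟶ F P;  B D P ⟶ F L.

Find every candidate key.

{B, D, L}, {B, D, P}

{B, D, L}⁺: DL→FP adds F, P → {B, D, F, L, P}. Minimal: {D, L}⁺ = {D, F, L, P}; {B, L}⁺ = {B, L}; {B, D}⁺ = {B, D} — none reach the full schema.
{B, D, P}⁺: DP→F adds F; BDP→FL adds L → {B, D, F, L, P}. Minimal: {D, P}⁺ = {D, F, P}; {B, P}⁺ = {B, P}; {B, D}⁺ = {B, D} — none reach the full schema.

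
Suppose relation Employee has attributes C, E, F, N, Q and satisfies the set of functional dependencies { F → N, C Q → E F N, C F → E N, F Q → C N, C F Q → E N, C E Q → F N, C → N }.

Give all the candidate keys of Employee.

{C, Q}, {F, Q}

{C, Q}⁺: CQ→EFN adds E, F, N → {C, E, F, N, Q}.
{F, Q}⁺: F→N adds N; FQ→CN adds C; CFQ→EN adds E → {C, E, F, N, Q}.
Any other superkey contains one of these as a subset, so there are no further candidate keys.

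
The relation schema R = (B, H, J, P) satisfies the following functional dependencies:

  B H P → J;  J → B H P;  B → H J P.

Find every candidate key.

{B}; {J}

{B}⁺: B→HJP adds H, J, P → {B, H, J, P}.
{J}⁺: J→BHP adds B, H, P → {B, H, J, P}.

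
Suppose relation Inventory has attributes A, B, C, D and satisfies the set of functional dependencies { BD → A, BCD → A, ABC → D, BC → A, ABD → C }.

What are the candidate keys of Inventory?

{B, C}; {B, D}

Attribute B never appears on the right-hand side of any dependency, so B must belong to every candidate key.
{B}⁺ = {B}, which is not all of the schema, so we must add further attributes.
{B, C}⁺: BC→A adds A; ABC→D adds D → {A, B, C, D}.
{B, D}⁺: BD→A adds A; ABD→C adds C → {A, B, C, D}.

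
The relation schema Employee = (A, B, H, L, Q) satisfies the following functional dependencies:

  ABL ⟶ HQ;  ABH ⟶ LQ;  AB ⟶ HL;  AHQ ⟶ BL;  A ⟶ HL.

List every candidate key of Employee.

(A, B), (A, Q)

Attribute A never appears on the right-hand side of any dependency, so A must belong to every candidate key.
{A}⁺ = {A, H, L}, which is not all of the schema, so we must add further attributes.
{A, B}⁺: AB→HL adds H, L; ABL→HQ adds Q → {A, B, H, L, Q}.
{A, Q}⁺: A→HL adds H, L; AHQ→BL adds B → {A, B, H, L, Q}.
Any other superkey contains one of these as a subset, so there are no further candidate keys.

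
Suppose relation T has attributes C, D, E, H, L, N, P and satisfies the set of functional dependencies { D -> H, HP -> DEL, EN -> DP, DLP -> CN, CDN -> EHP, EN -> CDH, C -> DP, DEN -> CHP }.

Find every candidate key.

{C}⁺: C→DP adds D, P; D→H adds H; HP→DEL adds E, L; DLP→CN adds N → {C, D, E, H, L, N, P}.
{D, P}⁺: D→H adds H; HP→DEL adds E, L; DLP→CN adds C, N → {C, D, E, H, L, N, P}. Minimal: {P}⁺ = {P}; {D}⁺ = {D, H} — none reach the full schema.
{E, N}⁺: EN→DP adds D, P; EN→CDH adds C, H; HP→DEL adds L → {C, D, E, H, L, N, P}. Minimal: {N}⁺ = {N}; {E}⁺ = {E} — none reach the full schema.
{H, P}⁺: HP→DEL adds D, E, L; DLP→CN adds C, N → {C, D, E, H, L, N, P}. Minimal: {P}⁺ = {P}; {H}⁺ = {H} — none reach the full schema.

{C}, {D, P}, {E, N}, {H, P}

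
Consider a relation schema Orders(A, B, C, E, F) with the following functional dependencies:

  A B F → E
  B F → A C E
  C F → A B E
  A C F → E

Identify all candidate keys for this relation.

{B, F}, {C, F}

Attribute F never appears on the right-hand side of any dependency, so F must belong to every candidate key.
{F}⁺ = {F}, which is not all of the schema, so we must add further attributes.
{B, F}⁺: BF→ACE adds A, C, E → {A, B, C, E, F}. Minimal: {F}⁺ = {F}; {B}⁺ = {B} — none reach the full schema.
{C, F}⁺: CF→ABE adds A, B, E → {A, B, C, E, F}. Minimal: {F}⁺ = {F}; {C}⁺ = {C} — none reach the full schema.
Any other superkey contains one of these as a subset, so there are no further candidate keys.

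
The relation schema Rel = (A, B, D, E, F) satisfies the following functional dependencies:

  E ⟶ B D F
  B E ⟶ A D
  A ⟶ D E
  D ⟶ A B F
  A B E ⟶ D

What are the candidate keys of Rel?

{A}; {D}; {E}

{A}⁺: A→DE adds D, E; D→ABF adds B, F → {A, B, D, E, F}.
{D}⁺: D→ABF adds A, B, F; A→DE adds E → {A, B, D, E, F}.
{E}⁺: E→BDF adds B, D, F; BE→AD adds A → {A, B, D, E, F}.
Any other superkey contains one of these as a subset, so there are no further candidate keys.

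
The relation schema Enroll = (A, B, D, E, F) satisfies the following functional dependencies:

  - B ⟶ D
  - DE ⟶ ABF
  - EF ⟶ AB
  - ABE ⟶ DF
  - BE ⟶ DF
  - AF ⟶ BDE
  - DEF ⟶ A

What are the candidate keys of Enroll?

{A, F}⁺: AF→BDE adds B, D, E → {A, B, D, E, F}. Minimal: {F}⁺ = {F}; {A}⁺ = {A} — none reach the full schema.
{B, E}⁺: B→D adds D; DE→ABF adds A, F → {A, B, D, E, F}. Minimal: {E}⁺ = {E}; {B}⁺ = {B, D} — none reach the full schema.
{D, E}⁺: DE→ABF adds A, B, F → {A, B, D, E, F}. Minimal: {E}⁺ = {E}; {D}⁺ = {D} — none reach the full schema.
{E, F}⁺: EF→AB adds A, B; ABE→DF adds D → {A, B, D, E, F}. Minimal: {F}⁺ = {F}; {E}⁺ = {E} — none reach the full schema.

{A, F}, {B, E}, {D, E}, {E, F}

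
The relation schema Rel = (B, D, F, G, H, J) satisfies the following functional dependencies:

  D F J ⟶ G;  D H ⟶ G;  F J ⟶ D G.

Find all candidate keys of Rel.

Attributes B, F, H, J never appear on any right-hand side, so every candidate key must contain {B, F, H, J}.
{B, F, H, J}⁺ = {B, D, F, G, H, J}, which is all of the schema, so {B, F, H, J} is the only candidate key.

(B, F, H, J)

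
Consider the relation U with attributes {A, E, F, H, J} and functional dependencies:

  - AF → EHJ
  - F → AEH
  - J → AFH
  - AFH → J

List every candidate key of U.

{F}, {J}

{F}⁺: F→AEH adds A, E, H; AFH→J adds J → {A, E, F, H, J}.
{J}⁺: J→AFH adds A, F, H; AF→EHJ adds E → {A, E, F, H, J}.
Any other superkey contains one of these as a subset, so there are no further candidate keys.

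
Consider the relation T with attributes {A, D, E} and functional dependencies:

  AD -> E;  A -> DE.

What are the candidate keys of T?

Attribute A never appears on the right-hand side of any dependency, so A must belong to every candidate key.
{A}⁺ = {A, D, E}, which is all of the schema, so {A} is the only candidate key.

(A)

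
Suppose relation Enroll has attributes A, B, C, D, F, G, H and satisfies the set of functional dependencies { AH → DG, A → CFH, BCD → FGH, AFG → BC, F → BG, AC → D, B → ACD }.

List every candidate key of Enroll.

{A}, {B}, {F}

{A}⁺: A→CFH adds C, F, H; F→BG adds B, G; AC→D adds D → {A, B, C, D, F, G, H}.
{B}⁺: B→ACD adds A, C, D; A→CFH adds F, H; BCD→FGH adds G → {A, B, C, D, F, G, H}.
{F}⁺: F→BG adds B, G; B→ACD adds A, C, D; A→CFH adds H → {A, B, C, D, F, G, H}.
Any other superkey contains one of these as a subset, so there are no further candidate keys.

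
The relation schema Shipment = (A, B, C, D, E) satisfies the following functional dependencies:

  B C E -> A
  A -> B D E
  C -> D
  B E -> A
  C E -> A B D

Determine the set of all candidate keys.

{A, C}; {C, E}

{A, C}⁺: A→BDE adds B, D, E → {A, B, C, D, E}.
{C, E}⁺: C→D adds D; CE→ABD adds A, B → {A, B, C, D, E}.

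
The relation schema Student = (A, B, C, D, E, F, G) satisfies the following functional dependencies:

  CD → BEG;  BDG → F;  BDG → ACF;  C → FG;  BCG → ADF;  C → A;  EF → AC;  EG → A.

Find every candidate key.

BC; CD; BDG; BEF; DEF

{B, C}⁺: C→FG adds F, G; BCG→ADF adds A, D; CD→BEG adds E → {A, B, C, D, E, F, G}.
{C, D}⁺: CD→BEG adds B, E, G; BDG→F adds F; BDG→ACF adds A → {A, B, C, D, E, F, G}.
{B, D, G}⁺: BDG→F adds F; BDG→ACF adds A, C; CD→BEG adds E → {A, B, C, D, E, F, G}.
{B, E, F}⁺: EF→AC adds A, C; C→FG adds G; BCG→ADF adds D → {A, B, C, D, E, F, G}.
{D, E, F}⁺: EF→AC adds A, C; CD→BEG adds B, G → {A, B, C, D, E, F, G}.
Any other superkey contains one of these as a subset, so there are no further candidate keys.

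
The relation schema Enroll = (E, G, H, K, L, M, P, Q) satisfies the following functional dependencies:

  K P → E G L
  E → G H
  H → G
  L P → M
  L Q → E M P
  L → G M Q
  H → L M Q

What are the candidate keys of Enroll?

EK, HK, KL, KP

Attribute K never appears on the right-hand side of any dependency, so K must belong to every candidate key.
{K}⁺ = {K}, which is not all of the schema, so we must add further attributes.
{E, K}⁺: E→GH adds G, H; H→LMQ adds L, M, Q; LQ→EMP adds P → {E, G, H, K, L, M, P, Q}.
{H, K}⁺: H→G adds G; H→LMQ adds L, M, Q; LQ→EMP adds E, P → {E, G, H, K, L, M, P, Q}.
{K, L}⁺: L→GMQ adds G, M, Q; LQ→EMP adds E, P; E→GH adds H → {E, G, H, K, L, M, P, Q}.
{K, P}⁺: KP→EGL adds E, G, L; E→GH adds H; LP→M adds M; L→GMQ adds Q → {E, G, H, K, L, M, P, Q}.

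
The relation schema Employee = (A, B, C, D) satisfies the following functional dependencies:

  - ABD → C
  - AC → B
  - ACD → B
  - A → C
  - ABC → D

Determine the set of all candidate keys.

{A}

Attribute A never appears on the right-hand side of any dependency, so A must belong to every candidate key.
{A}⁺ = {A, B, C, D}, which is all of the schema, so {A} is the only candidate key.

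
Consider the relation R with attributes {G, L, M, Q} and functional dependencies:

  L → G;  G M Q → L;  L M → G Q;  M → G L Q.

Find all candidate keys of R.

(M)

Attribute M never appears on the right-hand side of any dependency, so M must belong to every candidate key.
{M}⁺ = {G, L, M, Q}, which is all of the schema, so {M} is the only candidate key.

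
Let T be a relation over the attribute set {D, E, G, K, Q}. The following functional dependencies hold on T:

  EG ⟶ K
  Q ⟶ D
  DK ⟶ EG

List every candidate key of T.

{K, Q}, {E, G, Q}

Attribute Q never appears on the right-hand side of any dependency, so Q must belong to every candidate key.
{Q}⁺ = {D, Q}, which is not all of the schema, so we must add further attributes.
{K, Q}⁺: Q→D adds D; DK→EG adds E, G → {D, E, G, K, Q}. Minimal: {Q}⁺ = {D, Q}; {K}⁺ = {K} — none reach the full schema.
{E, G, Q}⁺: EG→K adds K; Q→D adds D → {D, E, G, K, Q}. Minimal: {G, Q}⁺ = {D, G, Q}; {E, Q}⁺ = {D, E, Q}; {E, G}⁺ = {E, G, K} — none reach the full schema.
Any other superkey contains one of these as a subset, so there are no further candidate keys.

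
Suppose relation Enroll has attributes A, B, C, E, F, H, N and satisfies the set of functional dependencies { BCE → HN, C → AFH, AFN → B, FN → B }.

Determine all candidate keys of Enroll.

Attributes C, E never appear on any right-hand side, so every candidate key must contain {C, E}.
{C, E}⁺ = {A, C, E, F, H}, which is not all of the schema, so we must add further attributes.
{B, C, E}⁺: BCE→HN adds H, N; C→AFH adds A, F → {A, B, C, E, F, H, N}. Minimal: {C, E}⁺ = {A, C, E, F, H}; {B, E}⁺ = {B, E}; {B, C}⁺ = {A, B, C, F, H} — none reach the full schema.
{C, E, N}⁺: C→AFH adds A, F, H; AFN→B adds B → {A, B, C, E, F, H, N}. Minimal: {E, N}⁺ = {E, N}; {C, N}⁺ = {A, B, C, F, H, N}; {C, E}⁺ = {A, C, E, F, H} — none reach the full schema.
Any other superkey contains one of these as a subset, so there are no further candidate keys.

{B, C, E}, {C, E, N}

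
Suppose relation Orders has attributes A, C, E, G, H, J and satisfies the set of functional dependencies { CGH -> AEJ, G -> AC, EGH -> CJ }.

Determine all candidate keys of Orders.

{G, H}

Attributes G, H never appear on any right-hand side, so every candidate key must contain {G, H}.
{G, H}⁺ = {A, C, E, G, H, J}, which is all of the schema, so {G, H} is the only candidate key.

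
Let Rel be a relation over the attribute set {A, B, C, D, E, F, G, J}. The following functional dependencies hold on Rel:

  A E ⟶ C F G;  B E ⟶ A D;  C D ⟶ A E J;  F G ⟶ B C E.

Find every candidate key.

{A, E}⁺: AE→CFG adds C, F, G; FG→BCE adds B; BE→AD adds D; CD→AEJ adds J → {A, B, C, D, E, F, G, J}. Minimal: {E}⁺ = {E}; {A}⁺ = {A} — none reach the full schema.
{B, E}⁺: BE→AD adds A, D; AE→CFG adds C, F, G; CD→AEJ adds J → {A, B, C, D, E, F, G, J}. Minimal: {E}⁺ = {E}; {B}⁺ = {B} — none reach the full schema.
{C, D}⁺: CD→AEJ adds A, E, J; AE→CFG adds F, G; FG→BCE adds B → {A, B, C, D, E, F, G, J}. Minimal: {D}⁺ = {D}; {C}⁺ = {C} — none reach the full schema.
{F, G}⁺: FG→BCE adds B, C, E; BE→AD adds A, D; CD→AEJ adds J → {A, B, C, D, E, F, G, J}. Minimal: {G}⁺ = {G}; {F}⁺ = {F} — none reach the full schema.

{A, E}, {B, E}, {C, D}, {F, G}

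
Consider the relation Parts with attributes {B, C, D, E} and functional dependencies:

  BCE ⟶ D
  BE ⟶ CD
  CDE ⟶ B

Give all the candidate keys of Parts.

{B, E}, {C, D, E}

Attribute E never appears on the right-hand side of any dependency, so E must belong to every candidate key.
{E}⁺ = {E}, which is not all of the schema, so we must add further attributes.
{B, E}⁺: BE→CD adds C, D → {B, C, D, E}.
{C, D, E}⁺: CDE→B adds B → {B, C, D, E}.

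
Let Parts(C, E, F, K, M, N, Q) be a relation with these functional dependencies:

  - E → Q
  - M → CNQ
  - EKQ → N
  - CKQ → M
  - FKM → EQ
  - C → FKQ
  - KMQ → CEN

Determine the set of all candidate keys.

{C}⁺: C→FKQ adds F, K, Q; CKQ→M adds M; FKM→EQ adds E; KMQ→CEN adds N → {C, E, F, K, M, N, Q}.
{M}⁺: M→CNQ adds C, N, Q; C→FKQ adds F, K; KMQ→CEN adds E → {C, E, F, K, M, N, Q}.

{C}; {M}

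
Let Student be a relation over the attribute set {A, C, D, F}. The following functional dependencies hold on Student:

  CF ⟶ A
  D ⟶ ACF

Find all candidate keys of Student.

D

{D}⁺: D→ACF adds A, C, F → {A, C, D, F}.
No other minimal superkey exists.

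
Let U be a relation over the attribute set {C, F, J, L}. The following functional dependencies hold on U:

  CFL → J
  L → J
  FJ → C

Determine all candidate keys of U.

(F, L)

Attributes F, L never appear on any right-hand side, so every candidate key must contain {F, L}.
{F, L}⁺ = {C, F, J, L}, which is all of the schema, so {F, L} is the only candidate key.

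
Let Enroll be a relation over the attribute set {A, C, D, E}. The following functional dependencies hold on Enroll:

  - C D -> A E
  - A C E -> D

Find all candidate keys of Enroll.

Attribute C never appears on the right-hand side of any dependency, so C must belong to every candidate key.
{C}⁺ = {C}, which is not all of the schema, so we must add further attributes.
{C, D}⁺: CD→AE adds A, E → {A, C, D, E}.
{A, C, E}⁺: ACE→D adds D → {A, C, D, E}.

(C, D); (A, C, E)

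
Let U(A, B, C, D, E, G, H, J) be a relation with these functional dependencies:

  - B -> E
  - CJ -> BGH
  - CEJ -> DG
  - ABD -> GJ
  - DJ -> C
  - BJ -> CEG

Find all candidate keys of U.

ABD, ABJ, ACJ, ADJ

{A, B, D}⁺: B→E adds E; ABD→GJ adds G, J; DJ→C adds C; CJ→BGH adds H → {A, B, C, D, E, G, H, J}.
{A, B, J}⁺: B→E adds E; BJ→CEG adds C, G; CJ→BGH adds H; CEJ→DG adds D → {A, B, C, D, E, G, H, J}.
{A, C, J}⁺: CJ→BGH adds B, G, H; BJ→CEG adds E; CEJ→DG adds D → {A, B, C, D, E, G, H, J}.
{A, D, J}⁺: DJ→C adds C; CJ→BGH adds B, G, H; BJ→CEG adds E → {A, B, C, D, E, G, H, J}.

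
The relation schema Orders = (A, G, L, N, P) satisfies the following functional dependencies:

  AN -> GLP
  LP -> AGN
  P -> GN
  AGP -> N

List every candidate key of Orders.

{A, N}⁺: AN→GLP adds G, L, P → {A, G, L, N, P}.
{A, P}⁺: P→GN adds G, N; AN→GLP adds L → {A, G, L, N, P}.
{L, P}⁺: LP→AGN adds A, G, N → {A, G, L, N, P}.

{A, N}; {A, P}; {L, P}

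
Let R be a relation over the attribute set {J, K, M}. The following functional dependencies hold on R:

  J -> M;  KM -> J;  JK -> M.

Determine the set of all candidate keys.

{J, K}; {K, M}

Attribute K never appears on the right-hand side of any dependency, so K must belong to every candidate key.
{K}⁺ = {K}, which is not all of the schema, so we must add further attributes.
{J, K}⁺: J→M adds M → {J, K, M}. Minimal: {K}⁺ = {K}; {J}⁺ = {J, M} — none reach the full schema.
{K, M}⁺: KM→J adds J → {J, K, M}. Minimal: {M}⁺ = {M}; {K}⁺ = {K} — none reach the full schema.
Any other superkey contains one of these as a subset, so there are no further candidate keys.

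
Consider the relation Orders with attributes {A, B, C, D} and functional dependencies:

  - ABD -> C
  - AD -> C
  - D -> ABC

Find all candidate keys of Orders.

Attribute D never appears on the right-hand side of any dependency, so D must belong to every candidate key.
{D}⁺ = {A, B, C, D}, which is all of the schema, so {D} is the only candidate key.

{D}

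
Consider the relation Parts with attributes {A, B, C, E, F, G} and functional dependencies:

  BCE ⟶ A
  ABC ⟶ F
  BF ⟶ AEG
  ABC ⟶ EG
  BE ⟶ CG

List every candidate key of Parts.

Attribute B never appears on the right-hand side of any dependency, so B must belong to every candidate key.
{B}⁺ = {B}, which is not all of the schema, so we must add further attributes.
{B, E}⁺: BE→CG adds C, G; BCE→A adds A; ABC→F adds F → {A, B, C, E, F, G}. Minimal: {E}⁺ = {E}; {B}⁺ = {B} — none reach the full schema.
{B, F}⁺: BF→AEG adds A, E, G; BE→CG adds C → {A, B, C, E, F, G}. Minimal: {F}⁺ = {F}; {B}⁺ = {B} — none reach the full schema.
{A, B, C}⁺: ABC→F adds F; BF→AEG adds E, G → {A, B, C, E, F, G}. Minimal: {B, C}⁺ = {B, C}; {A, C}⁺ = {A, C}; {A, B}⁺ = {A, B} — none reach the full schema.
Any other superkey contains one of these as a subset, so there are no further candidate keys.

{B, E}; {B, F}; {A, B, C}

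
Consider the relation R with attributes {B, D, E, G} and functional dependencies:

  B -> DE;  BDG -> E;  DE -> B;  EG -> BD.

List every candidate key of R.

BG, EG

Attribute G never appears on the right-hand side of any dependency, so G must belong to every candidate key.
{G}⁺ = {G}, which is not all of the schema, so we must add further attributes.
{B, G}⁺: B→DE adds D, E → {B, D, E, G}.
{E, G}⁺: EG→BD adds B, D → {B, D, E, G}.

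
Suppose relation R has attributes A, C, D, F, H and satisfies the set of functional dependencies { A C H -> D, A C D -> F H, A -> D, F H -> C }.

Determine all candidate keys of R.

Attribute A never appears on the right-hand side of any dependency, so A must belong to every candidate key.
{A}⁺ = {A, D}, which is not all of the schema, so we must add further attributes.
{A, C}⁺: A→D adds D; ACD→FH adds F, H → {A, C, D, F, H}. Minimal: {C}⁺ = {C}; {A}⁺ = {A, D} — none reach the full schema.
{A, F, H}⁺: A→D adds D; FH→C adds C → {A, C, D, F, H}. Minimal: {F, H}⁺ = {C, F, H}; {A, H}⁺ = {A, D, H}; {A, F}⁺ = {A, D, F} — none reach the full schema.
Any other superkey contains one of these as a subset, so there are no further candidate keys.

{A, C}, {A, F, H}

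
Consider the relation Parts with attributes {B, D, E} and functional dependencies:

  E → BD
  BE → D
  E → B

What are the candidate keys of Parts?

E

Attribute E never appears on the right-hand side of any dependency, so E must belong to every candidate key.
{E}⁺ = {B, D, E}, which is all of the schema, so {E} is the only candidate key.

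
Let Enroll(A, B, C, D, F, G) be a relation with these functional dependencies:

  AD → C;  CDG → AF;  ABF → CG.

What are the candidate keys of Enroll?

ABDF, ABDG, BCDG

Attributes B, D never appear on any right-hand side, so every candidate key must contain {B, D}.
{B, D}⁺ = {B, D}, which is not all of the schema, so we must add further attributes.
{A, B, D, F}⁺: AD→C adds C; ABF→CG adds G → {A, B, C, D, F, G}.
{A, B, D, G}⁺: AD→C adds C; CDG→AF adds F → {A, B, C, D, F, G}.
{B, C, D, G}⁺: CDG→AF adds A, F → {A, B, C, D, F, G}.
Any other superkey contains one of these as a subset, so there are no further candidate keys.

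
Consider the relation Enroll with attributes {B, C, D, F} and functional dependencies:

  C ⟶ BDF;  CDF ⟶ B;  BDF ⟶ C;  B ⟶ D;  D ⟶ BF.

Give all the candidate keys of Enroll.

{B}⁺: B→D adds D; D→BF adds F; BDF→C adds C → {B, C, D, F}.
{C}⁺: C→BDF adds B, D, F → {B, C, D, F}.
{D}⁺: D→BF adds B, F; BDF→C adds C → {B, C, D, F}.
Any other superkey contains one of these as a subset, so there are no further candidate keys.

{B}; {C}; {D}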